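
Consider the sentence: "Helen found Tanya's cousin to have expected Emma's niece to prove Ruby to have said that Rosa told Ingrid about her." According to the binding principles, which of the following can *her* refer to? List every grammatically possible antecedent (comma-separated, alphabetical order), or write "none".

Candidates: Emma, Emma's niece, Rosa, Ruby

*her* is a pronoun; Principle B requires it to be free in its binding domain — the clause headed by 'told'.
— Emma: possessor inside the subject DP of the clause headed by 'prove'; does not c-command the pronoun — Principle B does not apply; allowed.
— Emma's niece: subject of the clause headed by 'prove'; c-commands the pronoun but lies outside its binding domain — allowed.
— Rosa: subject of the clause headed by 'told'; c-commands the pronoun within its binding domain — blocked (Principle B).
— Ruby: subject of the clause headed by 'said'; c-commands the pronoun but lies outside its binding domain — allowed.

Emma, Emma's niece, Ruby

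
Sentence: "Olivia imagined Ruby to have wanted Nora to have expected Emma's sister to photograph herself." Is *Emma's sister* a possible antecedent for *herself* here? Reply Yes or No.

Yes

*herself* is a reflexive; Principle A requires it to be bound within its binding domain — the clause headed by 'photograph'.
— Emma's sister: subject of the clause headed by 'photograph'; c-commands the reflexive within its binding domain — allowed (Principle A).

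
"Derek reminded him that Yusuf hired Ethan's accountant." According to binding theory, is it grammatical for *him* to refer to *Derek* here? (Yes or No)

No

*Derek* is an R-expression; Principle C requires it to be free (not bound by any c-commanding expression).
— him: object of the matrix clause; the R-expression locally c-commands the pronoun — coreference blocked (Principle B on the pronoun).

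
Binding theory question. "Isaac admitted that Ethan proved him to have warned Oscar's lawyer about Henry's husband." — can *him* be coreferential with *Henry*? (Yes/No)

No

*him* is a pronoun; Principle B requires it to be free in its binding domain — the clause headed by 'proved'.
— Henry: possessor inside the second object DP of the clause headed by 'warned'; is c-commanded by the pronoun; coreference would bind this R-expression — blocked (Principle C).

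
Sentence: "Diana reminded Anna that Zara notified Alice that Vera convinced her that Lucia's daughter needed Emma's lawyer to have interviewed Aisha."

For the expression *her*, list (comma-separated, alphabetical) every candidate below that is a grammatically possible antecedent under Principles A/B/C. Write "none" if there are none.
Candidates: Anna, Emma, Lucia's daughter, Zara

*her* is a pronoun; Principle B requires it to be free in its binding domain — the clause headed by 'convinced'.
— Anna: object of the matrix clause; c-commands the pronoun but lies outside its binding domain — allowed.
— Emma: possessor inside the subject DP of the clause headed by 'interviewed'; is c-commanded by the pronoun; coreference would bind this R-expression — blocked (Principle C).
— Lucia's daughter: subject of the clause headed by 'needed'; is c-commanded by the pronoun; coreference would bind this R-expression — blocked (Principle C).
— Zara: subject of the clause headed by 'notified'; c-commands the pronoun but lies outside its binding domain — allowed.

Anna, Zara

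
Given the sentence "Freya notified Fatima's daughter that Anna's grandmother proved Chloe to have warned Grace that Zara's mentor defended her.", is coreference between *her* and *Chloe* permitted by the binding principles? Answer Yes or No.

*her* is a pronoun; Principle B requires it to be free in its binding domain — the clause headed by 'defended'.
— Chloe: subject of the clause headed by 'warned'; c-commands the pronoun but lies outside its binding domain — allowed.

Yes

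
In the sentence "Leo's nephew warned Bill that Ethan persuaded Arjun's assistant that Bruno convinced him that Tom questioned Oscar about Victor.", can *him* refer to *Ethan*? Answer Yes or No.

Yes

*him* is a pronoun; Principle B requires it to be free in its binding domain — the clause headed by 'convinced'.
— Ethan: subject of the clause headed by 'persuaded'; c-commands the pronoun but lies outside its binding domain — allowed.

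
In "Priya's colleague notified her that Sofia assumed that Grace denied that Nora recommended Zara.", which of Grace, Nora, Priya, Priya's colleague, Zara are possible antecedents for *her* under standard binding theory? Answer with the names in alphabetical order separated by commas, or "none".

*her* is a pronoun; Principle B requires it to be free in its binding domain — the matrix clause.
— Grace: subject of the clause headed by 'denied'; is c-commanded by the pronoun; coreference would bind this R-expression — blocked (Principle C).
— Nora: subject of the clause headed by 'recommended'; is c-commanded by the pronoun; coreference would bind this R-expression — blocked (Principle C).
— Priya: possessor inside the subject DP of the matrix clause; does not c-command the pronoun — Principle B does not apply; allowed.
— Priya's colleague: subject of the matrix clause; c-commands the pronoun within its binding domain — blocked (Principle B).
— Zara: object of the clause headed by 'recommended'; is c-commanded by the pronoun; coreference would bind this R-expression — blocked (Principle C).

Priya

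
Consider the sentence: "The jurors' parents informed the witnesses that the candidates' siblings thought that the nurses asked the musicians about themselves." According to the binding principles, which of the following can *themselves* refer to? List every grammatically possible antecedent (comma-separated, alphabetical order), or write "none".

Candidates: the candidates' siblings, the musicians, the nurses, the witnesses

*themselves* is a reflexive; Principle A requires it to be bound within its binding domain — the clause headed by 'asked'.
— the candidates' siblings: subject of the clause headed by 'thought'; c-commands the reflexive but lies outside its binding domain — cannot bind it (Principle A).
— the musicians: object of the clause headed by 'asked'; c-commands the reflexive within its binding domain — allowed (Principle A).
— the nurses: subject of the clause headed by 'asked'; c-commands the reflexive within its binding domain — allowed (Principle A).
— the witnesses: object of the matrix clause; c-commands the reflexive but lies outside its binding domain — cannot bind it (Principle A).

the musicians, the nurses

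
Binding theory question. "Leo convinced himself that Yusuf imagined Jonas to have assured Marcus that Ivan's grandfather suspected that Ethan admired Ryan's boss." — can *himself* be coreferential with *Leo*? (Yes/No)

*himself* is a reflexive; Principle A requires it to be bound within its binding domain — the matrix clause.
— Leo: subject of the matrix clause; c-commands the reflexive within its binding domain — allowed (Principle A).

Yes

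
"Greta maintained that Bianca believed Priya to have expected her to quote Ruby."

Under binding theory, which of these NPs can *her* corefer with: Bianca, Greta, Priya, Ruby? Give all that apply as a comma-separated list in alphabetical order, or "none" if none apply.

Bianca, Greta

*her* is a pronoun; Principle B requires it to be free in its binding domain — the clause headed by 'expected'.
— Bianca: subject of the clause headed by 'believed'; c-commands the pronoun but lies outside its binding domain — allowed.
— Greta: subject of the matrix clause; c-commands the pronoun but lies outside its binding domain — allowed.
— Priya: subject of the clause headed by 'expected'; c-commands the pronoun within its binding domain — blocked (Principle B).
— Ruby: object of the clause headed by 'quote'; is c-commanded by the pronoun; coreference would bind this R-expression — blocked (Principle C).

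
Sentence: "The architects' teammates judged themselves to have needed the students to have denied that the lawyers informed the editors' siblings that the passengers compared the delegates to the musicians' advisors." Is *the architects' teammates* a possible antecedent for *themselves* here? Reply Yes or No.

*themselves* is a reflexive; Principle A requires it to be bound within its binding domain — the matrix clause.
— the architects' teammates: subject of the matrix clause; c-commands the reflexive within its binding domain — allowed (Principle A).

Yes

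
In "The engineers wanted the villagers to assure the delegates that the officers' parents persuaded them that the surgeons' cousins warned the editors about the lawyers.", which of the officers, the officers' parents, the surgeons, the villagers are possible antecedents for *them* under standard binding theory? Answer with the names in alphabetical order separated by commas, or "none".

the officers, the villagers

*them* is a pronoun; Principle B requires it to be free in its binding domain — the clause headed by 'persuaded'.
— the officers: possessor inside the subject DP of the clause headed by 'persuaded'; does not c-command the pronoun — Principle B does not apply; allowed.
— the officers' parents: subject of the clause headed by 'persuaded'; c-commands the pronoun within its binding domain — blocked (Principle B).
— the surgeons: possessor inside the subject DP of the clause headed by 'warned'; is c-commanded by the pronoun; coreference would bind this R-expression — blocked (Principle C).
— the villagers: subject of the clause headed by 'assure'; c-commands the pronoun but lies outside its binding domain — allowed.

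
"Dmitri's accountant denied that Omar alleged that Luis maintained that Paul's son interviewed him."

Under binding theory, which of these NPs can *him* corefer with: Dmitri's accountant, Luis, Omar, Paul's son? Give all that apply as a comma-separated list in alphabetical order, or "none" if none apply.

*him* is a pronoun; Principle B requires it to be free in its binding domain — the clause headed by 'interviewed'.
— Dmitri's accountant: subject of the matrix clause; c-commands the pronoun but lies outside its binding domain — allowed.
— Luis: subject of the clause headed by 'maintained'; c-commands the pronoun but lies outside its binding domain — allowed.
— Omar: subject of the clause headed by 'alleged'; c-commands the pronoun but lies outside its binding domain — allowed.
— Paul's son: subject of the clause headed by 'interviewed'; c-commands the pronoun within its binding domain — blocked (Principle B).

Dmitri's accountant, Luis, Omar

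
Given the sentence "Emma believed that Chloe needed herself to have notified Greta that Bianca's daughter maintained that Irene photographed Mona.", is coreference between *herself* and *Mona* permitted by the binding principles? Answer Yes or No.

*herself* is a reflexive; Principle A requires it to be bound within its binding domain — the clause headed by 'needed'.
— Mona: object of the clause headed by 'photographed'; does not c-command the reflexive — cannot bind it (Principle A).

No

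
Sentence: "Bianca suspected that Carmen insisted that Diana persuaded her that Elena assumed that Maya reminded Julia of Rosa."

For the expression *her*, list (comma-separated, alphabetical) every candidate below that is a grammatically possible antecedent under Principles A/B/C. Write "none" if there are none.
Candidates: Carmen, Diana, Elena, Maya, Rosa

*her* is a pronoun; Principle B requires it to be free in its binding domain — the clause headed by 'persuaded'.
— Carmen: subject of the clause headed by 'insisted'; c-commands the pronoun but lies outside its binding domain — allowed.
— Diana: subject of the clause headed by 'persuaded'; c-commands the pronoun within its binding domain — blocked (Principle B).
— Elena: subject of the clause headed by 'assumed'; is c-commanded by the pronoun; coreference would bind this R-expression — blocked (Principle C).
— Maya: subject of the clause headed by 'reminded'; is c-commanded by the pronoun; coreference would bind this R-expression — blocked (Principle C).
— Rosa: second object of the clause headed by 'reminded'; is c-commanded by the pronoun; coreference would bind this R-expression — blocked (Principle C).

Carmen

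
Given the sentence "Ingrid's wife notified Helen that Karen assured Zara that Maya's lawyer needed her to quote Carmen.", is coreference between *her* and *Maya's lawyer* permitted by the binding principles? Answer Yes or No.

No

*her* is a pronoun; Principle B requires it to be free in its binding domain — the clause headed by 'needed'.
— Maya's lawyer: subject of the clause headed by 'needed'; c-commands the pronoun within its binding domain — blocked (Principle B).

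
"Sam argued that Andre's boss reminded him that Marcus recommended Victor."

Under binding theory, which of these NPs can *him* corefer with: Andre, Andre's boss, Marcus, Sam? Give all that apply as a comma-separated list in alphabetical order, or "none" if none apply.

*him* is a pronoun; Principle B requires it to be free in its binding domain — the clause headed by 'reminded'.
— Andre: possessor inside the subject DP of the clause headed by 'reminded'; does not c-command the pronoun — Principle B does not apply; allowed.
— Andre's boss: subject of the clause headed by 'reminded'; c-commands the pronoun within its binding domain — blocked (Principle B).
— Marcus: subject of the clause headed by 'recommended'; is c-commanded by the pronoun; coreference would bind this R-expression — blocked (Principle C).
— Sam: subject of the matrix clause; c-commands the pronoun but lies outside its binding domain — allowed.

Andre, Sam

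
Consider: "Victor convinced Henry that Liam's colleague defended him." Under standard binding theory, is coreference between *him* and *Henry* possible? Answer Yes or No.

*Henry* is an R-expression; Principle C requires it to be free (not bound by any c-commanding expression).
— him: object of the clause headed by 'defended'; the pronoun does not c-command the R-expression — coreference allowed.

Yes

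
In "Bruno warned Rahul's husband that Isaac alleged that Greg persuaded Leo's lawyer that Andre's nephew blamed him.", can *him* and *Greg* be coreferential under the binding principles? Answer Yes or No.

Yes

*Greg* is an R-expression; Principle C requires it to be free (not bound by any c-commanding expression).
— him: object of the clause headed by 'blamed'; the pronoun does not c-command the R-expression — coreference allowed.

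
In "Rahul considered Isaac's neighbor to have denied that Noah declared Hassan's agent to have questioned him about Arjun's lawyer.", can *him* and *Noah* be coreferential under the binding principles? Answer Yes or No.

*Noah* is an R-expression; Principle C requires it to be free (not bound by any c-commanding expression).
— him: object of the clause headed by 'questioned'; the pronoun does not c-command the R-expression — coreference allowed.

Yes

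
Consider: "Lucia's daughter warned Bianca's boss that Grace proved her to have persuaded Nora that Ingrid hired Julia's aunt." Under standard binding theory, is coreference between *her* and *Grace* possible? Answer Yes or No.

*Grace* is an R-expression; Principle C requires it to be free (not bound by any c-commanding expression).
— her: subject of the clause headed by 'persuaded'; the R-expression locally c-commands the pronoun — coreference blocked (Principle B on the pronoun).

No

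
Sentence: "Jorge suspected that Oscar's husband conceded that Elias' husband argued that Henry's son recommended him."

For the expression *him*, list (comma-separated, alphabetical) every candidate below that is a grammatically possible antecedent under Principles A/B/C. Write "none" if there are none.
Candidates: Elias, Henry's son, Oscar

*him* is a pronoun; Principle B requires it to be free in its binding domain — the clause headed by 'recommended'.
— Elias: possessor inside the subject DP of the clause headed by 'argued'; does not c-command the pronoun — Principle B does not apply; allowed.
— Henry's son: subject of the clause headed by 'recommended'; c-commands the pronoun within its binding domain — blocked (Principle B).
— Oscar: possessor inside the subject DP of the clause headed by 'conceded'; does not c-command the pronoun — Principle B does not apply; allowed.

Elias, Oscar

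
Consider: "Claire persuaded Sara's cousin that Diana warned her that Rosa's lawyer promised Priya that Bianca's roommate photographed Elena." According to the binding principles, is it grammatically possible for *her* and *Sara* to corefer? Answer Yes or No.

Yes

*her* is a pronoun; Principle B requires it to be free in its binding domain — the clause headed by 'warned'.
— Sara: possessor inside the object DP of the matrix clause; does not c-command the pronoun — Principle B does not apply; allowed.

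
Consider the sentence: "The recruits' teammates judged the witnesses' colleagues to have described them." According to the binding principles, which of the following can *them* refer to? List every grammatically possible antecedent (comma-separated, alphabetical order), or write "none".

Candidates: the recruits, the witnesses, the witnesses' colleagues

*them* is a pronoun; Principle B requires it to be free in its binding domain — the clause headed by 'described'.
— the recruits: possessor inside the subject DP of the matrix clause; does not c-command the pronoun — Principle B does not apply; allowed.
— the witnesses: possessor inside the subject DP of the clause headed by 'described'; does not c-command the pronoun — Principle B does not apply; allowed.
— the witnesses' colleagues: subject of the clause headed by 'described'; c-commands the pronoun within its binding domain — blocked (Principle B).

the recruits, the witnesses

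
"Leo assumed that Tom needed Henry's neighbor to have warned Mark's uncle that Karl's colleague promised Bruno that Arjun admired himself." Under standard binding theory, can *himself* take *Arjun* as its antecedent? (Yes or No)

Yes

*himself* is a reflexive; Principle A requires it to be bound within its binding domain — the clause headed by 'admired'.
— Arjun: subject of the clause headed by 'admired'; c-commands the reflexive within its binding domain — allowed (Principle A).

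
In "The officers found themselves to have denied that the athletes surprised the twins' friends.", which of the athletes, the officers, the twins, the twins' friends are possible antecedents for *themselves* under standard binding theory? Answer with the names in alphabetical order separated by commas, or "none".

the officers

*themselves* is a reflexive; Principle A requires it to be bound within its binding domain — the matrix clause.
— the athletes: subject of the clause headed by 'surprised'; does not c-command the reflexive — cannot bind it (Principle A).
— the officers: subject of the matrix clause; c-commands the reflexive within its binding domain — allowed (Principle A).
— the twins: possessor inside the object DP of the clause headed by 'surprised'; does not c-command the reflexive — cannot bind it (Principle A).
— the twins' friends: object of the clause headed by 'surprised'; does not c-command the reflexive — cannot bind it (Principle A).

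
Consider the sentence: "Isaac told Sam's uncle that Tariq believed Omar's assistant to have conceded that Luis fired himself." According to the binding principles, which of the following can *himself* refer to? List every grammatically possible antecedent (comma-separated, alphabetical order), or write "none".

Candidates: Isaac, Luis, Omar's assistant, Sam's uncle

Luis

*himself* is a reflexive; Principle A requires it to be bound within its binding domain — the clause headed by 'fired'.
— Isaac: subject of the matrix clause; c-commands the reflexive but lies outside its binding domain — cannot bind it (Principle A).
— Luis: subject of the clause headed by 'fired'; c-commands the reflexive within its binding domain — allowed (Principle A).
— Omar's assistant: subject of the clause headed by 'conceded'; c-commands the reflexive but lies outside its binding domain — cannot bind it (Principle A).
— Sam's uncle: object of the matrix clause; c-commands the reflexive but lies outside its binding domain — cannot bind it (Principle A).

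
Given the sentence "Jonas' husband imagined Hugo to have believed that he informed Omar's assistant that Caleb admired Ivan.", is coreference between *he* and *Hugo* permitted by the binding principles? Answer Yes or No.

Yes

*he* is a pronoun; Principle B requires it to be free in its binding domain — the clause headed by 'informed'.
— Hugo: subject of the clause headed by 'believed'; c-commands the pronoun but lies outside its binding domain — allowed.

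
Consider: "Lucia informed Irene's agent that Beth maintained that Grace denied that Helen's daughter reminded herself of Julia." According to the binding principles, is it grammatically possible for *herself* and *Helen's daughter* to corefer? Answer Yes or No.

*herself* is a reflexive; Principle A requires it to be bound within its binding domain — the clause headed by 'reminded'.
— Helen's daughter: subject of the clause headed by 'reminded'; c-commands the reflexive within its binding domain — allowed (Principle A).

Yes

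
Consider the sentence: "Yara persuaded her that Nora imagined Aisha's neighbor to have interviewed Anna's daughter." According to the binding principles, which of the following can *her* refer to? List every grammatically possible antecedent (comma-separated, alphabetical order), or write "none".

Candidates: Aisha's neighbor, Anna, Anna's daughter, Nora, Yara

none

*her* is a pronoun; Principle B requires it to be free in its binding domain — the matrix clause.
— Aisha's neighbor: subject of the clause headed by 'interviewed'; is c-commanded by the pronoun; coreference would bind this R-expression — blocked (Principle C).
— Anna: possessor inside the object DP of the clause headed by 'interviewed'; is c-commanded by the pronoun; coreference would bind this R-expression — blocked (Principle C).
— Anna's daughter: object of the clause headed by 'interviewed'; is c-commanded by the pronoun; coreference would bind this R-expression — blocked (Principle C).
— Nora: subject of the clause headed by 'imagined'; is c-commanded by the pronoun; coreference would bind this R-expression — blocked (Principle C).
— Yara: subject of the matrix clause; c-commands the pronoun within its binding domain — blocked (Principle B).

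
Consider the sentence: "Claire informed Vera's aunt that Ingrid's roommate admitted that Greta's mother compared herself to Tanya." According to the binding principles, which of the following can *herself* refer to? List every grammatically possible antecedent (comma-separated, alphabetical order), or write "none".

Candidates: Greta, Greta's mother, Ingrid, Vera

Greta's mother

*herself* is a reflexive; Principle A requires it to be bound within its binding domain — the clause headed by 'compared'.
— Greta: possessor inside the subject DP of the clause headed by 'compared'; does not c-command the reflexive — cannot bind it (Principle A).
— Greta's mother: subject of the clause headed by 'compared'; c-commands the reflexive within its binding domain — allowed (Principle A).
— Ingrid: possessor inside the subject DP of the clause headed by 'admitted'; does not c-command the reflexive — cannot bind it (Principle A).
— Vera: possessor inside the object DP of the matrix clause; does not c-command the reflexive — cannot bind it (Principle A).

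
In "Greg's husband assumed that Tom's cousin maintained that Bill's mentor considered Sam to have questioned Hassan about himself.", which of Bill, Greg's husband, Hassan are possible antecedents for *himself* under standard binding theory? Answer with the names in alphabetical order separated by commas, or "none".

*himself* is a reflexive; Principle A requires it to be bound within its binding domain — the clause headed by 'questioned'.
— Bill: possessor inside the subject DP of the clause headed by 'considered'; does not c-command the reflexive — cannot bind it (Principle A).
— Greg's husband: subject of the matrix clause; c-commands the reflexive but lies outside its binding domain — cannot bind it (Principle A).
— Hassan: object of the clause headed by 'questioned'; c-commands the reflexive within its binding domain — allowed (Principle A).

Hassan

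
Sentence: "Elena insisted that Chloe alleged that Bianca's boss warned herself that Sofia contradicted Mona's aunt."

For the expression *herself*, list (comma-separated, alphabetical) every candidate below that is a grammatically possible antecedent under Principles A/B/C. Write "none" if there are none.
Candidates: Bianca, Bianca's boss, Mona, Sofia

Bianca's boss

*herself* is a reflexive; Principle A requires it to be bound within its binding domain — the clause headed by 'warned'.
— Bianca: possessor inside the subject DP of the clause headed by 'warned'; does not c-command the reflexive — cannot bind it (Principle A).
— Bianca's boss: subject of the clause headed by 'warned'; c-commands the reflexive within its binding domain — allowed (Principle A).
— Mona: possessor inside the object DP of the clause headed by 'contradicted'; does not c-command the reflexive — cannot bind it (Principle A).
— Sofia: subject of the clause headed by 'contradicted'; does not c-command the reflexive — cannot bind it (Principle A).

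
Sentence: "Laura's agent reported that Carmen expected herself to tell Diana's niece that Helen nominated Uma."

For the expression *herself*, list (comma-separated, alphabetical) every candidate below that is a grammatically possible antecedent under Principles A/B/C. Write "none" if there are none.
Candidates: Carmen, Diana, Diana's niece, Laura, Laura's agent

*herself* is a reflexive; Principle A requires it to be bound within its binding domain — the clause headed by 'expected'.
— Carmen: subject of the clause headed by 'expected'; c-commands the reflexive within its binding domain — allowed (Principle A).
— Diana: possessor inside the object DP of the clause headed by 'tell'; does not c-command the reflexive — cannot bind it (Principle A).
— Diana's niece: object of the clause headed by 'tell'; does not c-command the reflexive — cannot bind it (Principle A).
— Laura: possessor inside the subject DP of the matrix clause; does not c-command the reflexive — cannot bind it (Principle A).
— Laura's agent: subject of the matrix clause; c-commands the reflexive but lies outside its binding domain — cannot bind it (Principle A).

Carmen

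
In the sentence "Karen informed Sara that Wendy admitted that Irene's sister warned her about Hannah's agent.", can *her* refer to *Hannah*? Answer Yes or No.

No

*her* is a pronoun; Principle B requires it to be free in its binding domain — the clause headed by 'warned'.
— Hannah: possessor inside the second object DP of the clause headed by 'warned'; is c-commanded by the pronoun; coreference would bind this R-expression — blocked (Principle C).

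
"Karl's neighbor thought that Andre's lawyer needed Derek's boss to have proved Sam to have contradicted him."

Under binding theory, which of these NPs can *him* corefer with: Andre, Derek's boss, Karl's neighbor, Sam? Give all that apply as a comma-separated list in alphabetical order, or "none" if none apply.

Andre, Derek's boss, Karl's neighbor

*him* is a pronoun; Principle B requires it to be free in its binding domain — the clause headed by 'contradicted'.
— Andre: possessor inside the subject DP of the clause headed by 'needed'; does not c-command the pronoun — Principle B does not apply; allowed.
— Derek's boss: subject of the clause headed by 'proved'; c-commands the pronoun but lies outside its binding domain — allowed.
— Karl's neighbor: subject of the matrix clause; c-commands the pronoun but lies outside its binding domain — allowed.
— Sam: subject of the clause headed by 'contradicted'; c-commands the pronoun within its binding domain — blocked (Principle B).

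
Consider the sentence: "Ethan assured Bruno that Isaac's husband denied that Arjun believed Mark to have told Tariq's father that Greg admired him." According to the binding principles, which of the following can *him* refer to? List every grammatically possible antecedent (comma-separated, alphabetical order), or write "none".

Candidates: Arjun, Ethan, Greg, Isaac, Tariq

Arjun, Ethan, Isaac, Tariq

*him* is a pronoun; Principle B requires it to be free in its binding domain — the clause headed by 'admired'.
— Arjun: subject of the clause headed by 'believed'; c-commands the pronoun but lies outside its binding domain — allowed.
— Ethan: subject of the matrix clause; c-commands the pronoun but lies outside its binding domain — allowed.
— Greg: subject of the clause headed by 'admired'; c-commands the pronoun within its binding domain — blocked (Principle B).
— Isaac: possessor inside the subject DP of the clause headed by 'denied'; does not c-command the pronoun — Principle B does not apply; allowed.
— Tariq: possessor inside the object DP of the clause headed by 'told'; does not c-command the pronoun — Principle B does not apply; allowed.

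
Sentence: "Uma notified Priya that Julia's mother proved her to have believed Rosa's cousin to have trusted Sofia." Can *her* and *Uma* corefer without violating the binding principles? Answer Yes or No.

*Uma* is an R-expression; Principle C requires it to be free (not bound by any c-commanding expression).
— her: subject of the clause headed by 'believed'; the pronoun does not c-command the R-expression — coreference allowed.

Yes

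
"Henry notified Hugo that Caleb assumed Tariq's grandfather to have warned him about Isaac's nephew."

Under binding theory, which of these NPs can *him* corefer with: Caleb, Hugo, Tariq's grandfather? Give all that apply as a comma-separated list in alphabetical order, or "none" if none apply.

*him* is a pronoun; Principle B requires it to be free in its binding domain — the clause headed by 'warned'.
— Caleb: subject of the clause headed by 'assumed'; c-commands the pronoun but lies outside its binding domain — allowed.
— Hugo: object of the matrix clause; c-commands the pronoun but lies outside its binding domain — allowed.
— Tariq's grandfather: subject of the clause headed by 'warned'; c-commands the pronoun within its binding domain — blocked (Principle B).

Caleb, Hugo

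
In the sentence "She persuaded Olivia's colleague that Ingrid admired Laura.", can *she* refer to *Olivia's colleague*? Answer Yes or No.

*she* is a pronoun; Principle B requires it to be free in its binding domain — the matrix clause.
— Olivia's colleague: object of the matrix clause; is c-commanded by the pronoun; coreference would bind this R-expression — blocked (Principle C).

No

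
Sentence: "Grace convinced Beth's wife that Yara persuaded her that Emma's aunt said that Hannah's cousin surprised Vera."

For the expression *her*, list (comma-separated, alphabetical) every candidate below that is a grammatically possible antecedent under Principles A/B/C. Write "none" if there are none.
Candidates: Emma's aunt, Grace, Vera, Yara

Grace

*her* is a pronoun; Principle B requires it to be free in its binding domain — the clause headed by 'persuaded'.
— Emma's aunt: subject of the clause headed by 'said'; is c-commanded by the pronoun; coreference would bind this R-expression — blocked (Principle C).
— Grace: subject of the matrix clause; c-commands the pronoun but lies outside its binding domain — allowed.
— Vera: object of the clause headed by 'surprised'; is c-commanded by the pronoun; coreference would bind this R-expression — blocked (Principle C).
— Yara: subject of the clause headed by 'persuaded'; c-commands the pronoun within its binding domain — blocked (Principle B).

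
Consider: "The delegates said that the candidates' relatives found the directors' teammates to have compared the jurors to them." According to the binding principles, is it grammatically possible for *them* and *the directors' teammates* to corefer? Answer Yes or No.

*them* is a pronoun; Principle B requires it to be free in its binding domain — the clause headed by 'compared'.
— the directors' teammates: subject of the clause headed by 'compared'; c-commands the pronoun within its binding domain — blocked (Principle B).

No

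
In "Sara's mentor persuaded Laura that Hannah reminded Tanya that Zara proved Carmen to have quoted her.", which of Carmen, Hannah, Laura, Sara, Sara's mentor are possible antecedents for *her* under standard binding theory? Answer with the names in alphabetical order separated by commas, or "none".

Hannah, Laura, Sara, Sara's mentor

*her* is a pronoun; Principle B requires it to be free in its binding domain — the clause headed by 'quoted'.
— Carmen: subject of the clause headed by 'quoted'; c-commands the pronoun within its binding domain — blocked (Principle B).
— Hannah: subject of the clause headed by 'reminded'; c-commands the pronoun but lies outside its binding domain — allowed.
— Laura: object of the matrix clause; c-commands the pronoun but lies outside its binding domain — allowed.
— Sara: possessor inside the subject DP of the matrix clause; does not c-command the pronoun — Principle B does not apply; allowed.
— Sara's mentor: subject of the matrix clause; c-commands the pronoun but lies outside its binding domain — allowed.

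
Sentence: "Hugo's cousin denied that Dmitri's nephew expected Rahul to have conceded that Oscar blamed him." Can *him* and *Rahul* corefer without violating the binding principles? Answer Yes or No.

Yes

*Rahul* is an R-expression; Principle C requires it to be free (not bound by any c-commanding expression).
— him: object of the clause headed by 'blamed'; the pronoun does not c-command the R-expression — coreference allowed.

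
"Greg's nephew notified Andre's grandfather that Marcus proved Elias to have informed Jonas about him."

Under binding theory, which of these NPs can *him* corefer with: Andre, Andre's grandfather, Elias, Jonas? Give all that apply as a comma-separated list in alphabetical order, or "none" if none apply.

Andre, Andre's grandfather

*him* is a pronoun; Principle B requires it to be free in its binding domain — the clause headed by 'informed'.
— Andre: possessor inside the object DP of the matrix clause; does not c-command the pronoun — Principle B does not apply; allowed.
— Andre's grandfather: object of the matrix clause; c-commands the pronoun but lies outside its binding domain — allowed.
— Elias: subject of the clause headed by 'informed'; c-commands the pronoun within its binding domain — blocked (Principle B).
— Jonas: object of the clause headed by 'informed'; c-commands the pronoun within its binding domain — blocked (Principle B).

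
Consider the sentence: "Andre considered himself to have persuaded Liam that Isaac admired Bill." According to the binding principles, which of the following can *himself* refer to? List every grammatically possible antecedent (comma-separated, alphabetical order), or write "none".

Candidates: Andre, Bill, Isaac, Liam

*himself* is a reflexive; Principle A requires it to be bound within its binding domain — the matrix clause.
— Andre: subject of the matrix clause; c-commands the reflexive within its binding domain — allowed (Principle A).
— Bill: object of the clause headed by 'admired'; does not c-command the reflexive — cannot bind it (Principle A).
— Isaac: subject of the clause headed by 'admired'; does not c-command the reflexive — cannot bind it (Principle A).
— Liam: object of the clause headed by 'persuaded'; does not c-command the reflexive — cannot bind it (Principle A).

Andre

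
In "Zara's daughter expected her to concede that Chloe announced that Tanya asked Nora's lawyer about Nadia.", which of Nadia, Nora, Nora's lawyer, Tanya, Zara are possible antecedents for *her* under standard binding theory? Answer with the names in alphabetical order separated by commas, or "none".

*her* is a pronoun; Principle B requires it to be free in its binding domain — the matrix clause.
— Nadia: second object of the clause headed by 'asked'; is c-commanded by the pronoun; coreference would bind this R-expression — blocked (Principle C).
— Nora: possessor inside the object DP of the clause headed by 'asked'; is c-commanded by the pronoun; coreference would bind this R-expression — blocked (Principle C).
— Nora's lawyer: object of the clause headed by 'asked'; is c-commanded by the pronoun; coreference would bind this R-expression — blocked (Principle C).
— Tanya: subject of the clause headed by 'asked'; is c-commanded by the pronoun; coreference would bind this R-expression — blocked (Principle C).
— Zara: possessor inside the subject DP of the matrix clause; does not c-command the pronoun — Principle B does not apply; allowed.

Zara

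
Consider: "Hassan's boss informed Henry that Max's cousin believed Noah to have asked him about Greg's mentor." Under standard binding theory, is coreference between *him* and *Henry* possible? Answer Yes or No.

*Henry* is an R-expression; Principle C requires it to be free (not bound by any c-commanding expression).
— him: object of the clause headed by 'asked'; the pronoun does not c-command the R-expression — coreference allowed.

Yes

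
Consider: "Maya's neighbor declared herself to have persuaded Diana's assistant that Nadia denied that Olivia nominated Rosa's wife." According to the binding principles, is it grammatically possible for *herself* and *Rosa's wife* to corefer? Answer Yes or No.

*herself* is a reflexive; Principle A requires it to be bound within its binding domain — the matrix clause.
— Rosa's wife: object of the clause headed by 'nominated'; does not c-command the reflexive — cannot bind it (Principle A).

No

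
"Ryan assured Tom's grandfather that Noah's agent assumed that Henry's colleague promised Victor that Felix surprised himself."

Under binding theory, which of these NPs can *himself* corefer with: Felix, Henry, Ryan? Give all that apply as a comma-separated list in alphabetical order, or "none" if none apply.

*himself* is a reflexive; Principle A requires it to be bound within its binding domain — the clause headed by 'surprised'.
— Felix: subject of the clause headed by 'surprised'; c-commands the reflexive within its binding domain — allowed (Principle A).
— Henry: possessor inside the subject DP of the clause headed by 'promised'; does not c-command the reflexive — cannot bind it (Principle A).
— Ryan: subject of the matrix clause; c-commands the reflexive but lies outside its binding domain — cannot bind it (Principle A).

Felix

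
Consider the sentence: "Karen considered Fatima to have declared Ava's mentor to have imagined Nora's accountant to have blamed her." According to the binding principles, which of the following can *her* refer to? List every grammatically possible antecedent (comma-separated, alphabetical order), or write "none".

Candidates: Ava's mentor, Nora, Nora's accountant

Ava's mentor, Nora

*her* is a pronoun; Principle B requires it to be free in its binding domain — the clause headed by 'blamed'.
— Ava's mentor: subject of the clause headed by 'imagined'; c-commands the pronoun but lies outside its binding domain — allowed.
— Nora: possessor inside the subject DP of the clause headed by 'blamed'; does not c-command the pronoun — Principle B does not apply; allowed.
— Nora's accountant: subject of the clause headed by 'blamed'; c-commands the pronoun within its binding domain — blocked (Principle B).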